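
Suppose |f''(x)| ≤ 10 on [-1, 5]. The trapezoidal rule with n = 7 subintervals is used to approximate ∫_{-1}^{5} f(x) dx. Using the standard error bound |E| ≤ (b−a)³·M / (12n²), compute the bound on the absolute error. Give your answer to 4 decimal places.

3.6735

|E| ≤ (6)³·10 / (12·7²) = 2160/588 = 3.6735.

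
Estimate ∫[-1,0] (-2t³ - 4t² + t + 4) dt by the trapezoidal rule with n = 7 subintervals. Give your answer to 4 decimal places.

h = (0 − (-1))/7 = 0.142857.
Nodes t₀,…,t₇ = -1, -0.857143, -0.714286, -0.571429, -0.428571, -0.285714, -0.142857, 0.
f(t) = -2t³ - 4t² + t + 4: f₀=1, f₁=1.463557, f₂=1.973761, f₃=2.495627, f₄=2.994169, f₅=3.434402, f₆=3.781341, f₇=4.
(h/2)·[f₀ + 2f₁ + 2f₂ + 2f₃ + 2f₄ + 2f₅ + 2f₆ + f₇] = 0.071429·(37.285714) = 2.6633.

2.6633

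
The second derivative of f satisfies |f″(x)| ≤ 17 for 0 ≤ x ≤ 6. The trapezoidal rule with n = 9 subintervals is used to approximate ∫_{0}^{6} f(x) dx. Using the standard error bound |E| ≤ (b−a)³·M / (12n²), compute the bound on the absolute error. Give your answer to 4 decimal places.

3.7778

|E| ≤ (6)³·17 / (12·9²) = 3672/972 = 3.7778.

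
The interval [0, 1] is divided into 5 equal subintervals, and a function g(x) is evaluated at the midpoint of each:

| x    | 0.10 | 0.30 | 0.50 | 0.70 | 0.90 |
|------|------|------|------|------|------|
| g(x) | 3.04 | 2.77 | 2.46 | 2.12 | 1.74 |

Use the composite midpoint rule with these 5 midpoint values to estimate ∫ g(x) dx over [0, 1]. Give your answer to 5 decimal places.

h = 0.2, n = 5.
h·[y(m₁) + y(m₂) + y(m₃) + y(m₄) + y(m₅)] = 0.2·(12.13) = 2.42600.

2.42600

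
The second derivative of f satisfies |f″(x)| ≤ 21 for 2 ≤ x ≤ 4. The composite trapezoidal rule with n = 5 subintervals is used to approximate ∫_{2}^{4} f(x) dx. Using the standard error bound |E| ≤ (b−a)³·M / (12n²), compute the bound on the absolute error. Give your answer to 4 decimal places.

0.5600

|E| ≤ (2)³·21 / (12·5²) = 168/300 = 0.5600.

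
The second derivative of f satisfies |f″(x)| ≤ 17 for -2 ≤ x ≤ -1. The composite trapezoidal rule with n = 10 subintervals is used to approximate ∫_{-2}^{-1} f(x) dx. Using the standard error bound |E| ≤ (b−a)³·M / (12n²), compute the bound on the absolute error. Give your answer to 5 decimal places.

|E| ≤ (1)³·17 / (12·10²) = 17/1200 = 0.01417.

0.01417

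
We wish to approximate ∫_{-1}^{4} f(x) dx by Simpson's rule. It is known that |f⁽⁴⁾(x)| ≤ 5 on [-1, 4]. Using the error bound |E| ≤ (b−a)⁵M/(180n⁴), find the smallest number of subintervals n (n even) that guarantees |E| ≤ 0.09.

Need 15625/(180n⁴) ≤ 0.09.
n⁴ ≥ 15625/(180·0.09) = 964.506 ⇒ n ≥ 5.5728, so the smallest even n is 6. (n must be even for Simpson's rule.)

6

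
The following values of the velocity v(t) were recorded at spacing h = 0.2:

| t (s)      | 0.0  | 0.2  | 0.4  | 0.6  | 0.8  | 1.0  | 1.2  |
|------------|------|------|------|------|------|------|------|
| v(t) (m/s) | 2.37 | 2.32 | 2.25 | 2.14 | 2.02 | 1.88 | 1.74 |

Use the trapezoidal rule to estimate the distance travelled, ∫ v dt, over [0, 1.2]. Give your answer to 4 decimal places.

2.5330

h = 0.2, n = 6.
(h/2)·[y₀ + 2y₁ + 2y₂ + 2y₃ + 2y₄ + 2y₅ + y₆] = 0.1·(25.33) = 2.5330.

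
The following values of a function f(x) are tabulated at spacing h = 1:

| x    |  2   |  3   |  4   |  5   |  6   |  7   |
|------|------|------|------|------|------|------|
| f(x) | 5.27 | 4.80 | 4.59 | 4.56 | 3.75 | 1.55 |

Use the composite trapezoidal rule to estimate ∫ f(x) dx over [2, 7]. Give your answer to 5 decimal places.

h = 1, n = 5.
(h/2)·[y₀ + 2y₁ + 2y₂ + 2y₃ + 2y₄ + y₅] = 0.5·(42.22) = 21.11000.

21.11000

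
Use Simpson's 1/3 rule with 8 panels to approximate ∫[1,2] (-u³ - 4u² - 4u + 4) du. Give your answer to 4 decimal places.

h = (2 − 1)/8 = 0.125.
Nodes u₀,…,u₈ = 1, 1.125, 1.25, 1.375, 1.5, 1.625, 1.75, 1.875, 2.
f(u) = -u³ - 4u² - 4u + 4: f₀=-5, f₁=-6.986328125, f₂=-9.203125, f₃=-11.662109375, f₄=-14.375, f₅=-17.353515625, f₆=-20.609375, f₇=-24.154296875, f₈=-28.
(h/3)·[f₀ + 4f₁ + 2f₂ + 4f₃ + 2f₄ + 4f₅ + 2f₆ + 4f₇ + f₈] = 0.041667·(-362) = -15.0833.

-15.0833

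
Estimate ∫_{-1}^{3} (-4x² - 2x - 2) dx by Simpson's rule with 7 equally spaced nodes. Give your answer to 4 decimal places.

h = (3 − (-1))/6 = 0.666667.
Nodes x₀,…,x₆ = -1, -0.333333, 0.333333, 1, 1.666667, 2.333333, 3.
f(x) = -4x² - 2x - 2: f₀=-4, f₁=-1.777778, f₂=-3.111111, f₃=-8, f₄=-16.444444, f₅=-28.444444, f₆=-44.
(h/3)·[f₀ + 4f₁ + 2f₂ + 4f₃ + 2f₄ + 4f₅ + f₆] = 0.222222·(-240) = -53.3333.

-53.3333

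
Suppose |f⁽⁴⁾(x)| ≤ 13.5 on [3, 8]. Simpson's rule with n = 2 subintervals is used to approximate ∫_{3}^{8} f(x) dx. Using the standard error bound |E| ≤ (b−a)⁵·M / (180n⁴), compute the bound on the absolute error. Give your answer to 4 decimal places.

14.6484

|E| ≤ (5)⁵·13.5 / (180·2⁴) = 42187.5/2880 = 14.6484.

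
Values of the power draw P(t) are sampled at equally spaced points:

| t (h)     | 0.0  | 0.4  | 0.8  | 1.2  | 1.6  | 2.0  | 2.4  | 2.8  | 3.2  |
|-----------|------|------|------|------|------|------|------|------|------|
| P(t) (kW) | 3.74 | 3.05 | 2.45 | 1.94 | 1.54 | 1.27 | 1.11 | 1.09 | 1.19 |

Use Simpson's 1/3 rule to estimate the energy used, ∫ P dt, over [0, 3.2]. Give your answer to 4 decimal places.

h = 0.4, n = 8.
(h/3)·[y₀ + 4y₁ + 2y₂ + 4y₃ + 2y₄ + 4y₅ + 2y₆ + 4y₇ + y₈] = 0.133333·(44.53) = 5.9373.

5.9373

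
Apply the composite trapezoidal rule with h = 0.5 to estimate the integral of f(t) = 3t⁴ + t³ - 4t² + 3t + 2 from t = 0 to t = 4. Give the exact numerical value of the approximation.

641.375

h = (4 − 0)/8 = 0.5.
Nodes t₀,…,t₈ = 0, 0.5, 1, 1.5, 2, 2.5, 3, 3.5, 4.
f(t) = 3t⁴ + t³ - 4t² + 3t + 2: f₀=2, f₁=2.8125, f₂=5, f₃=16.0625, f₄=48, f₅=117.3125, f₆=245, f₇=456.5625, f₈=782.
(h/2)·[f₀ + 2f₁ + 2f₂ + 2f₃ + 2f₄ + 2f₅ + 2f₆ + 2f₇ + f₈] = 0.25·(2565.5) = 641.375.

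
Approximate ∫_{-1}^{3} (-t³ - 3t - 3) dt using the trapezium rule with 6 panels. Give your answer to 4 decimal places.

h = (3 − (-1))/6 = 0.666667.
Nodes t₀,…,t₆ = -1, -0.333333, 0.333333, 1, 1.666667, 2.333333, 3.
f(t) = -t³ - 3t - 3: f₀=1, f₁=-1.962963, f₂=-4.037037, f₃=-7, f₄=-12.629630, f₅=-22.703704, f₆=-39.
(h/2)·[f₀ + 2f₁ + 2f₂ + 2f₃ + 2f₄ + 2f₅ + f₆] = 0.333333·(-134.666667) = -44.8889.

-44.8889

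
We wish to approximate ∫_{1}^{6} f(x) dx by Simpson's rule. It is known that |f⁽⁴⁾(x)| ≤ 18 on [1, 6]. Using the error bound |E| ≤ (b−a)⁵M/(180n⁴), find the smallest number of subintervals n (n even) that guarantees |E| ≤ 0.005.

16

Need 56250/(180n⁴) ≤ 0.005.
n⁴ ≥ 56250/(180·0.005) = 62500 ⇒ n ≥ 15.8114, so the smallest even n is 16. (n must be even for Simpson's rule.)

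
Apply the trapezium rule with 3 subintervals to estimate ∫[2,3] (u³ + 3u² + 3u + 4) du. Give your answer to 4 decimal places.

46.9444

h = (3 − 2)/3 = 0.333333.
Nodes u₀,…,u₃ = 2, 2.333333, 2.666667, 3.
f(u) = u³ + 3u² + 3u + 4: f₀=30, f₁=40.037037, f₂=52.296296, f₃=67.
(h/2)·[f₀ + 2f₁ + 2f₂ + f₃] = 0.166667·(281.666667) = 46.9444.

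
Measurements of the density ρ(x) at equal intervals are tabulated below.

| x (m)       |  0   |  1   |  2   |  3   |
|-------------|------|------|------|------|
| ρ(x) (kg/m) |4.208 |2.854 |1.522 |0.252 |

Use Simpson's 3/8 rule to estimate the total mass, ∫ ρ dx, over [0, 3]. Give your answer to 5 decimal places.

h = 1, n = 3.
(3h/8)·[y₀ + 3y₁ + 3y₂ + y₃] = 0.375·(17.588) = 6.59550.

6.59550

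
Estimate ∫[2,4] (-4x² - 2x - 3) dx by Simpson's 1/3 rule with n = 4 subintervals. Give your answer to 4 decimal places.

-92.6667

h = (4 − 2)/4 = 0.5.
Nodes x₀,…,x₄ = 2, 2.5, 3, 3.5, 4.
f(x) = -4x² - 2x - 3: f₀=-23, f₁=-33, f₂=-45, f₃=-59, f₄=-75.
(h/3)·[f₀ + 4f₁ + 2f₂ + 4f₃ + f₄] = 0.166667·(-556) = -92.6667.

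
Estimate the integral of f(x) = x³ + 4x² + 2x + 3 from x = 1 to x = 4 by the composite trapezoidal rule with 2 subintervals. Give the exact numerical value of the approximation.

h = (4 − 1)/2 = 1.5.
Nodes x₀,…,x₂ = 1, 2.5, 4.
f(x) = x³ + 4x² + 2x + 3: f₀=10, f₁=48.625, f₂=139.
(h/2)·[f₀ + 2f₁ + f₂] = 0.75·(246.25) = 184.6875.

184.6875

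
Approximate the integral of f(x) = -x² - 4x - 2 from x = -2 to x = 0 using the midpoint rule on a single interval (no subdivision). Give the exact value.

M = (b−a)·f(-1) = 2·(1) = 2.

2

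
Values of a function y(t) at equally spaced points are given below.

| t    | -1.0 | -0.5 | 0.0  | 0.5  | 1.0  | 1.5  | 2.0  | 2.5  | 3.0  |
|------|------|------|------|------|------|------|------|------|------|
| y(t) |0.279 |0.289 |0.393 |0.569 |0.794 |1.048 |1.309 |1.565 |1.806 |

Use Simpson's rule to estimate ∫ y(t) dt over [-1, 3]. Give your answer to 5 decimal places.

3.49350

h = 0.5, n = 8.
(h/3)·[y₀ + 4y₁ + 2y₂ + 4y₃ + 2y₄ + 4y₅ + 2y₆ + 4y₇ + y₈] = 0.166667·(20.961) = 3.49350.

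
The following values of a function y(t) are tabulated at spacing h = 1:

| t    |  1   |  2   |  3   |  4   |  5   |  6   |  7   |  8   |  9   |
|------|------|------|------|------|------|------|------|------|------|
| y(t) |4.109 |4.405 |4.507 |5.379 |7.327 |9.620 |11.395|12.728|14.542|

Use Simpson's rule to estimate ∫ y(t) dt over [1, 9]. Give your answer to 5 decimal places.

64.54567

h = 1, n = 8.
(h/3)·[y₀ + 4y₁ + 2y₂ + 4y₃ + 2y₄ + 4y₅ + 2y₆ + 4y₇ + y₈] = 0.333333·(193.637) = 64.54567.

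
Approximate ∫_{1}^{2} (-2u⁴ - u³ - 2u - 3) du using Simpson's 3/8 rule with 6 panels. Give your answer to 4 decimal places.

-22.1505

h = (2 − 1)/6 = 0.166667.
Nodes u₀,…,u₆ = 1, 1.166667, 1.333333, 1.5, 1.666667, 1.833333, 2.
f(u) = -2u⁴ - u³ - 2u - 3: f₀=-8, f₁=-10.626543, f₂=-14.358025, f₃=-19.5, f₄=-26.395062, f₅=-35.422840, f₆=-47.
(3h/8)·[f₀ + 3f₁ + 3f₂ + 2f₃ + 3f₄ + 3f₅ + f₆] = 0.0625·(-354.407407) = -22.1505.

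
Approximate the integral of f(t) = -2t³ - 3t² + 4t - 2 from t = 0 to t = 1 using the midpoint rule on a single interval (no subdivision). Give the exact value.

-1

M = (b−a)·f(0.5) = 1·(-1) = -1.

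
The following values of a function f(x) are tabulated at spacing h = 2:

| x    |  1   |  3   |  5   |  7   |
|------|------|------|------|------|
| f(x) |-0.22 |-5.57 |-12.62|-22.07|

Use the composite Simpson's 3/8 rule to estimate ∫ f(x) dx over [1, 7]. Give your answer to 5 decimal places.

h = 2, n = 3.
(3h/8)·[y₀ + 3y₁ + 3y₂ + y₃] = 0.75·(-76.86) = -57.64500.

-57.64500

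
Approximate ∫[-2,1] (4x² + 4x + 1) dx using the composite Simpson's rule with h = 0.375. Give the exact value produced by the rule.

9

h = (1 − (-2))/8 = 0.375.
Nodes x₀,…,x₈ = -2, -1.625, -1.25, -0.875, -0.5, -0.125, 0.25, 0.625, 1.
f(x) = 4x² + 4x + 1: f₀=9, f₁=5.0625, f₂=2.25, f₃=0.5625, f₄=0, f₅=0.5625, f₆=2.25, f₇=5.0625, f₈=9.
(h/3)·[f₀ + 4f₁ + 2f₂ + 4f₃ + 2f₄ + 4f₅ + 2f₆ + 4f₇ + f₈] = 0.125·(72) = 9.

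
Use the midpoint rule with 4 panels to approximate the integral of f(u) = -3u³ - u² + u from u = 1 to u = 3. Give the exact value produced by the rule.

h = (3 − 1)/4 = 0.5.
Midpoints m₁,…,m₄ = 1.25, 1.75, 2.25, 2.75.
f(m₁)=-6.171875, f(m₂)=-17.390625, f(m₃)=-36.984375, f(m₄)=-67.203125.
h·[f(m₁) + f(m₂) + f(m₃) + f(m₄)] = 0.5·(-127.75) = -63.875.

-63.875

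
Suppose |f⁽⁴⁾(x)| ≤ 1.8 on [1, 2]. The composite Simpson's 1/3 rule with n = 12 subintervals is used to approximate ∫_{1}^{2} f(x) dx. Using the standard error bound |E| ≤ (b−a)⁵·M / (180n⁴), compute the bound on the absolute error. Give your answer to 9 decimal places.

0.000000482

|E| ≤ (1)⁵·1.8 / (180·12⁴) = 1.8/3732480 = 0.000000482.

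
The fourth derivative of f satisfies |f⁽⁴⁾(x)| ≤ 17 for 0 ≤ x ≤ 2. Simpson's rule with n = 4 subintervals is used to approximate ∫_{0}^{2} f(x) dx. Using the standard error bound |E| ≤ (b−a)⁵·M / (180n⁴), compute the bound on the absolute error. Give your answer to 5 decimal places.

0.01181

|E| ≤ (2)⁵·17 / (180·4⁴) = 544/46080 = 0.01181.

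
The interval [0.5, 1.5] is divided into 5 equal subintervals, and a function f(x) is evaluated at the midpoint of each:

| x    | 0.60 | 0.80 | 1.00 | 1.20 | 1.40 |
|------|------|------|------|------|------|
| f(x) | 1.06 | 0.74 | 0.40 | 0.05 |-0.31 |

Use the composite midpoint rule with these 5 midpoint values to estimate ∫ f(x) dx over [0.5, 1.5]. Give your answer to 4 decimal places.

0.3880

h = 0.2, n = 5.
h·[y(m₁) + y(m₂) + y(m₃) + y(m₄) + y(m₅)] = 0.2·(1.94) = 0.3880.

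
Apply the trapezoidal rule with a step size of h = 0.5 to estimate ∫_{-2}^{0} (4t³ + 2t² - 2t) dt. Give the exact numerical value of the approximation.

-7.5

h = (0 − (-2))/4 = 0.5.
Nodes t₀,…,t₄ = -2, -1.5, -1, -0.5, 0.
f(t) = 4t³ + 2t² - 2t: f₀=-20, f₁=-6, f₂=0, f₃=1, f₄=0.
(h/2)·[f₀ + 2f₁ + 2f₂ + 2f₃ + f₄] = 0.25·(-30) = -7.5.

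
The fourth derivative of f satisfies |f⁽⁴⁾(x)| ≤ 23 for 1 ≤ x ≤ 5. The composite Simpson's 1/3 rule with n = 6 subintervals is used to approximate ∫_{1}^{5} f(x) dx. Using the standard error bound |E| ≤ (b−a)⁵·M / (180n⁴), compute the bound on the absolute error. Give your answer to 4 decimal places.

0.1010

|E| ≤ (4)⁵·23 / (180·6⁴) = 23552/233280 = 0.1010.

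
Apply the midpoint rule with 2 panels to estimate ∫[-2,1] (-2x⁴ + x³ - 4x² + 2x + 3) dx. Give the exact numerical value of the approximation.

h = (1 − (-2))/2 = 1.5.
Midpoints m₁,…,m₂ = -1.25, 0.25.
f(m₁)=-12.5859375, f(m₂)=3.2578125.
h·[f(m₁) + f(m₂)] = 1.5·(-9.328125) = -13.9921875.

-13.9921875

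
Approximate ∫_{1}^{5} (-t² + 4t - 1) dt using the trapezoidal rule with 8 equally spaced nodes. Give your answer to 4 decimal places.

h = (5 − 1)/7 = 0.571429.
Nodes t₀,…,t₇ = 1, 1.571429, 2.142857, 2.714286, 3.285714, 3.857143, 4.428571, 5.
f(t) = -t² + 4t - 1: f₀=2, f₁=2.816327, f₂=2.979592, f₃=2.489796, f₄=1.346939, f₅=-0.448980, f₆=-2.897959, f₇=-6.
(h/2)·[f₀ + 2f₁ + 2f₂ + 2f₃ + 2f₄ + 2f₅ + 2f₆ + f₇] = 0.285714·(8.571429) = 2.4490.

2.4490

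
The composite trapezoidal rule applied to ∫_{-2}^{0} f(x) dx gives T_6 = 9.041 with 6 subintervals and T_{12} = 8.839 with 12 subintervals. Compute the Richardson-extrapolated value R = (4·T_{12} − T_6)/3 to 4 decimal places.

8.7717

R = (4·T_{12} − T_6) / 3 = (4·8.839 − 9.041)/3 = (26.315)/3 = 8.7717.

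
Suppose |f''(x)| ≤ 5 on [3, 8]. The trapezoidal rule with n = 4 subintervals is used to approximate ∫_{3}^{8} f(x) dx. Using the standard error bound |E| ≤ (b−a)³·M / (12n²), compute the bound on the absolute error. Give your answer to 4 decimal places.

|E| ≤ (5)³·5 / (12·4²) = 625/192 = 3.2552.

3.2552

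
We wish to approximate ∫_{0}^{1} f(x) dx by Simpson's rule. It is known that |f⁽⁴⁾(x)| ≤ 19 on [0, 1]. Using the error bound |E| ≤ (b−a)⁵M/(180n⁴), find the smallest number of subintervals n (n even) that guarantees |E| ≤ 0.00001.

12

Need 19/(180n⁴) ≤ 0.00001.
n⁴ ≥ 19/(180·0.00001) = 10555.6 ⇒ n ≥ 10.1361, so the smallest even n is 12. (n must be even for Simpson's rule.)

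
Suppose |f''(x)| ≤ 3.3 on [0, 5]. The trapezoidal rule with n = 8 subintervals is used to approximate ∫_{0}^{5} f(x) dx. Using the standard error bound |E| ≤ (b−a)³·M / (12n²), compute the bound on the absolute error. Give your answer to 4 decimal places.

|E| ≤ (5)³·3.3 / (12·8²) = 412.5/768 = 0.5371.

0.5371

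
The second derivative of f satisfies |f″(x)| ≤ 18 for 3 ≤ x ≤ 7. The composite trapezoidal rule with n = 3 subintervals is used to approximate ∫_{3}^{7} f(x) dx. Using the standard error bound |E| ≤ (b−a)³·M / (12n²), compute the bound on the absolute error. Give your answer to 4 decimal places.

10.6667

|E| ≤ (4)³·18 / (12·3²) = 1152/108 = 10.6667.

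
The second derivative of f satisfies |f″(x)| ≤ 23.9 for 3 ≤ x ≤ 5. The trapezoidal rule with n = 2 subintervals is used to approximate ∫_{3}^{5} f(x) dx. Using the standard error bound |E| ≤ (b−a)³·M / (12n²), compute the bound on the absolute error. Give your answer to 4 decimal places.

3.9833

|E| ≤ (2)³·23.9 / (12·2²) = 191.2/48 = 3.9833.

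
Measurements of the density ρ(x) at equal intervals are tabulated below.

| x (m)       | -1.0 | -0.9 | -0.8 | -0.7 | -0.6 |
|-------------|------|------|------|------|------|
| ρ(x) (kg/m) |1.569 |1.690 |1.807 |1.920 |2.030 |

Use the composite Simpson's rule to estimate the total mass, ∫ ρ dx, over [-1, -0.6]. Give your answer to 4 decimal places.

h = 0.1, n = 4.
(h/3)·[y₀ + 4y₁ + 2y₂ + 4y₃ + y₄] = 0.033333·(21.653) = 0.7218.

0.7218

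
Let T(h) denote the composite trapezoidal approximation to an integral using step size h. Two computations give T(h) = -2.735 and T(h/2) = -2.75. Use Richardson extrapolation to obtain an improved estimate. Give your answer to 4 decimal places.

-2.7550

R = (4·T(h/2) − T(h)) / 3 = (4·(-2.75) − (-2.735))/3 = (-8.265)/3 = -2.7550.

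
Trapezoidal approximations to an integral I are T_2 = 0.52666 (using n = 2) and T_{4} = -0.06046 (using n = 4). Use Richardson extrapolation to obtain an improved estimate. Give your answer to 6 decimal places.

-0.256167

R = (4·T_{4} − T_2) / 3 = (4·(-0.06046) − 0.52666)/3 = (-0.76850)/3 = -0.256167.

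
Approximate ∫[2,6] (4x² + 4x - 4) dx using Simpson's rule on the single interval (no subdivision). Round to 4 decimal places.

S = (b−a)/6 · [f(2) + 4f(4) + f(6)] = 0.666667·[20 + 4·76 + 164] = 325.3333.

325.3333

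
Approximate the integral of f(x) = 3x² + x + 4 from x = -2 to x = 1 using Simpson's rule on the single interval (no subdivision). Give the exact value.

S = (b−a)/6 · [f(-2) + 4f(-0.5) + f(1)] = 0.5·[14 + 4·4.25 + 8] = 19.5.

19.5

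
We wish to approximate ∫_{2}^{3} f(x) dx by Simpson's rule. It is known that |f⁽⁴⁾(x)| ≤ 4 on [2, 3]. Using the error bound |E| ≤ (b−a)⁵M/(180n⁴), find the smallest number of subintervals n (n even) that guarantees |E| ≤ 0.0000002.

Need 4/(180n⁴) ≤ 0.0000002.
n⁴ ≥ 4/(180·0.0000002) = 111111 ⇒ n ≥ 18.2574, so the smallest even n is 20. (n must be even for Simpson's rule.)

20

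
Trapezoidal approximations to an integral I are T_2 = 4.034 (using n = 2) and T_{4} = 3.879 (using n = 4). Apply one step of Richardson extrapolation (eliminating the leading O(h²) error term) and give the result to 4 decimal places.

3.8273

R = (4·T_{4} − T_2) / 3 = (4·3.879 − 4.034)/3 = (11.482)/3 = 3.8273.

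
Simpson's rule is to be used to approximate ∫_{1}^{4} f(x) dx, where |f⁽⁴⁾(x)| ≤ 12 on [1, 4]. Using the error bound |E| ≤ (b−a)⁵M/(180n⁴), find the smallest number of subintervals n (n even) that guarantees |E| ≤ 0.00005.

24

Need 2916/(180n⁴) ≤ 0.00005.
n⁴ ≥ 2916/(180·0.00005) = 324000 ⇒ n ≥ 23.8581, so the smallest even n is 24. (n must be even for Simpson's rule.)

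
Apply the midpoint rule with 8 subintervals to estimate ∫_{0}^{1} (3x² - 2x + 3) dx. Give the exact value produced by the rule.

h = (1 − 0)/8 = 0.125.
Midpoints m₁,…,m₈ = 0.0625, 0.1875, 0.3125, 0.4375, 0.5625, 0.6875, 0.8125, 0.9375.
f(m₁)=2.88671875, f(m₂)=2.73046875, f(m₃)=2.66796875, f(m₄)=2.69921875, f(m₅)=2.82421875, f(m₆)=3.04296875, f(m₇)=3.35546875, f(m₈)=3.76171875.
h·[f(m₁) + f(m₂) + f(m₃) + f(m₄) + f(m₅) + f(m₆) + f(m₇) + f(m₈)] = 0.125·(23.96875) = 2.99609375.

2.99609375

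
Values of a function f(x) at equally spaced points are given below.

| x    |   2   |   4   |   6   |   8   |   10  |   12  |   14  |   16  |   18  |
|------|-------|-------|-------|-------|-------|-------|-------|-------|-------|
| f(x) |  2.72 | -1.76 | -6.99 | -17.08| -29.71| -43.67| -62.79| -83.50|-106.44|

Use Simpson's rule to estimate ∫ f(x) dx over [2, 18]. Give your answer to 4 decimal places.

h = 2, n = 8.
(h/3)·[y₀ + 4y₁ + 2y₂ + 4y₃ + 2y₄ + 4y₅ + 2y₆ + 4y₇ + y₈] = 0.666667·(-886.74) = -591.1600.

-591.1600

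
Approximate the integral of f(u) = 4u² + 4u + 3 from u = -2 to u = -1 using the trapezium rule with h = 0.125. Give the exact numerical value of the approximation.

6.34375

h = (-1 − (-2))/8 = 0.125.
Nodes u₀,…,u₈ = -2, -1.875, -1.75, -1.625, -1.5, -1.375, -1.25, -1.125, -1.
f(u) = 4u² + 4u + 3: f₀=11, f₁=9.5625, f₂=8.25, f₃=7.0625, f₄=6, f₅=5.0625, f₆=4.25, f₇=3.5625, f₈=3.
(h/2)·[f₀ + 2f₁ + 2f₂ + 2f₃ + 2f₄ + 2f₅ + 2f₆ + 2f₇ + f₈] = 0.0625·(101.5) = 6.34375.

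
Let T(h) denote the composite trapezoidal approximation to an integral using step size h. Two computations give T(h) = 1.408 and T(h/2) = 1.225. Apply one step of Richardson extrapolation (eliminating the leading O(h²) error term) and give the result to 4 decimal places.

R = (4·T(h/2) − T(h)) / 3 = (4·1.225 − 1.408)/3 = (3.492)/3 = 1.1640.

1.1640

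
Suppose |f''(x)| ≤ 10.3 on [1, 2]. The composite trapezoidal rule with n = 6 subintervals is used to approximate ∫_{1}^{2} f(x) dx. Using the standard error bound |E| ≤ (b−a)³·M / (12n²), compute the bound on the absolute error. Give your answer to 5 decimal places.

0.02384

|E| ≤ (1)³·10.3 / (12·6²) = 10.3/432 = 0.02384.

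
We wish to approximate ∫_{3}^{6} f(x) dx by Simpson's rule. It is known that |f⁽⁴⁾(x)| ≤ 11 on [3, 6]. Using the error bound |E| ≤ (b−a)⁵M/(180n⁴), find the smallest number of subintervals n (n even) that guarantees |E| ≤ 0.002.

10

Need 2673/(180n⁴) ≤ 0.002.
n⁴ ≥ 2673/(180·0.002) = 7425 ⇒ n ≥ 9.2827, so the smallest even n is 10. (n must be even for Simpson's rule.)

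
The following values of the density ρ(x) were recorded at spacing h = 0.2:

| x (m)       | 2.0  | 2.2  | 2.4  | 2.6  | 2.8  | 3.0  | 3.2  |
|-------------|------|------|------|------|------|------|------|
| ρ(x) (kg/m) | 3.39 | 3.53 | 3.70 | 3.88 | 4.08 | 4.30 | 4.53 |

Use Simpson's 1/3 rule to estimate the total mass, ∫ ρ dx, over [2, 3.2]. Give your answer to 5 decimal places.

4.68800

h = 0.2, n = 6.
(h/3)·[y₀ + 4y₁ + 2y₂ + 4y₃ + 2y₄ + 4y₅ + y₆] = 0.066667·(70.32) = 4.68800.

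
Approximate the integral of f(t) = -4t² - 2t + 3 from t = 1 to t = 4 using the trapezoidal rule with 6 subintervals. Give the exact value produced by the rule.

h = (4 − 1)/6 = 0.5.
Nodes t₀,…,t₆ = 1, 1.5, 2, 2.5, 3, 3.5, 4.
f(t) = -4t² - 2t + 3: f₀=-3, f₁=-9, f₂=-17, f₃=-27, f₄=-39, f₅=-53, f₆=-69.
(h/2)·[f₀ + 2f₁ + 2f₂ + 2f₃ + 2f₄ + 2f₅ + f₆] = 0.25·(-362) = -90.5.

-90.5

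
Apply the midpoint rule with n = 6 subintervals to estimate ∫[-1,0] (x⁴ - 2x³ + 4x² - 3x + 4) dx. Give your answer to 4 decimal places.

7.5125

h = (0 − (-1))/6 = 0.166667.
Midpoints m₁,…,m₆ = -0.916667, -0.75, -0.583333, -0.416667, -0.25, -0.083333.
f(m₁)=12.357687, f(m₂)=9.66015625, f(m₃)=7.623891, f(m₄)=6.119261, f(m₅)=5.03515625, f(m₆)=4.278983.
h·[f(m₁) + f(m₂) + f(m₃) + f(m₄) + f(m₅) + f(m₆)] = 0.166667·(45.075135) = 7.5125.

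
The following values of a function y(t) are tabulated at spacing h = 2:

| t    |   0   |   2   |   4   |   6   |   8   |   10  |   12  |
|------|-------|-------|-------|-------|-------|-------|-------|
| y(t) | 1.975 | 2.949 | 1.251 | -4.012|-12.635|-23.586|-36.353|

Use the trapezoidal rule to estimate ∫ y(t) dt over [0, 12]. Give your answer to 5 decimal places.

h = 2, n = 6.
(h/2)·[y₀ + 2y₁ + 2y₂ + 2y₃ + 2y₄ + 2y₅ + y₆] = 1·(-106.444) = -106.44400.

-106.44400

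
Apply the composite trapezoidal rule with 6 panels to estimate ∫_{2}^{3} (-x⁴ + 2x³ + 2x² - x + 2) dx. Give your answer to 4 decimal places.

h = (3 − 2)/6 = 0.166667.
Nodes x₀,…,x₆ = 2, 2.166667, 2.333333, 2.5, 2.666667, 2.833333, 3.
f(x) = -x⁴ + 2x³ + 2x² - x + 2: f₀=8, f₁=7.527006, f₂=6.320988, f₃=4.1875, f₄=0.913580, f₅=-3.732253, f₆=-10.
(h/2)·[f₀ + 2f₁ + 2f₂ + 2f₃ + 2f₄ + 2f₅ + f₆] = 0.083333·(28.433642) = 2.3695.

2.3695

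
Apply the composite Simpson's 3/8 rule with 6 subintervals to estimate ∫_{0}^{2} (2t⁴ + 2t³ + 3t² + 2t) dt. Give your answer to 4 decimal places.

h = (2 − 0)/6 = 0.333333.
Nodes t₀,…,t₆ = 0, 0.333333, 0.666667, 1, 1.333333, 1.666667, 2.
f(t) = 2t⁴ + 2t³ + 3t² + 2t: f₀=0, f₁=1.098765, f₂=3.654321, f₃=9, f₄=19.061728, f₅=36.358025, f₆=64.
(3h/8)·[f₀ + 3f₁ + 3f₂ + 2f₃ + 3f₄ + 3f₅ + f₆] = 0.125·(262.518519) = 32.8148.

32.8148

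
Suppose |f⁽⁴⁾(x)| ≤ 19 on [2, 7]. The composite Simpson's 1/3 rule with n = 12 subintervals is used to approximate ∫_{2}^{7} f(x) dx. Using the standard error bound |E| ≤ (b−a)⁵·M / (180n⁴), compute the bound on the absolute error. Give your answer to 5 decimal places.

|E| ≤ (5)⁵·19 / (180·12⁴) = 59375/3732480 = 0.01591.

0.01591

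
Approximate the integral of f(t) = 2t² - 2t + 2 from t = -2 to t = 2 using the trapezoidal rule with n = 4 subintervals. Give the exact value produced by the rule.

h = (2 − (-2))/4 = 1.
Nodes t₀,…,t₄ = -2, -1, 0, 1, 2.
f(t) = 2t² - 2t + 2: f₀=14, f₁=6, f₂=2, f₃=2, f₄=6.
(h/2)·[f₀ + 2f₁ + 2f₂ + 2f₃ + f₄] = 0.5·(40) = 20.

20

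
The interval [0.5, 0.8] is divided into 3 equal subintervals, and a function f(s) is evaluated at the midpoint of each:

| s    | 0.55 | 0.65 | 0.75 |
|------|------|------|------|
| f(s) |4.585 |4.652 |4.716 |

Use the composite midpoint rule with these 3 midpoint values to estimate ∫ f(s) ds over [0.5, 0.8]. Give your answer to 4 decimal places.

1.3953

h = 0.1, n = 3.
h·[y(m₁) + y(m₂) + y(m₃)] = 0.1·(13.953) = 1.3953.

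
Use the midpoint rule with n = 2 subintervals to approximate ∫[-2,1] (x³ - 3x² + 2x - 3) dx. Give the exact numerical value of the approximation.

h = (1 − (-2))/2 = 1.5.
Midpoints m₁,…,m₂ = -1.25, 0.25.
f(m₁)=-12.140625, f(m₂)=-2.671875.
h·[f(m₁) + f(m₂)] = 1.5·(-14.8125) = -22.21875.

-22.21875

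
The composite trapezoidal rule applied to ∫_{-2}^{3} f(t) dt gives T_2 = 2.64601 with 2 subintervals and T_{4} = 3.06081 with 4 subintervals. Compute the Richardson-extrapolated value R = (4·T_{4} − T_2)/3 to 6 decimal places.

3.199077

R = (4·T_{4} − T_2) / 3 = (4·3.06081 − 2.64601)/3 = (9.59723)/3 = 3.199077.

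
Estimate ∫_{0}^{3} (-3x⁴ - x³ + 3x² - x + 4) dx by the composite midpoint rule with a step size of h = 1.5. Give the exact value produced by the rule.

-101.66015625

h = (3 − 0)/2 = 1.5.
Midpoints m₁,…,m₂ = 0.75, 2.25.
f(m₁)=3.56640625, f(m₂)=-71.33984375.
h·[f(m₁) + f(m₂)] = 1.5·(-67.7734375) = -101.66015625.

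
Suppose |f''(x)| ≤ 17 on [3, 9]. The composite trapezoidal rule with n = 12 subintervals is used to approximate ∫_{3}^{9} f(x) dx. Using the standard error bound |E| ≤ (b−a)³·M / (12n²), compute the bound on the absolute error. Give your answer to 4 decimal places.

|E| ≤ (6)³·17 / (12·12²) = 3672/1728 = 2.1250.

2.1250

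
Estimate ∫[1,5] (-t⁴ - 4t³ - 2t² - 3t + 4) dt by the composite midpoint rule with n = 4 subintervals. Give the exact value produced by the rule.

-1318.25

h = (5 − 1)/4 = 1.
Midpoints m₁,…,m₄ = 1.5, 2.5, 3.5, 4.5.
f(m₁)=-23.5625, f(m₂)=-117.5625, f(m₃)=-352.5625, f(m₄)=-824.5625.
h·[f(m₁) + f(m₂) + f(m₃) + f(m₄)] = 1·(-1318.25) = -1318.25.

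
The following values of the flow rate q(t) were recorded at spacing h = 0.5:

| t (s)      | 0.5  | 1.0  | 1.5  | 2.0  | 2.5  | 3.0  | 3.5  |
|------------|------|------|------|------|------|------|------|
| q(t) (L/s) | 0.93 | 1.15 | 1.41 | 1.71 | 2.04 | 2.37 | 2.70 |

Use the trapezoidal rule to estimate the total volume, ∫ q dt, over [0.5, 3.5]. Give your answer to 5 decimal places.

h = 0.5, n = 6.
(h/2)·[y₀ + 2y₁ + 2y₂ + 2y₃ + 2y₄ + 2y₅ + y₆] = 0.25·(20.99) = 5.24750.

5.24750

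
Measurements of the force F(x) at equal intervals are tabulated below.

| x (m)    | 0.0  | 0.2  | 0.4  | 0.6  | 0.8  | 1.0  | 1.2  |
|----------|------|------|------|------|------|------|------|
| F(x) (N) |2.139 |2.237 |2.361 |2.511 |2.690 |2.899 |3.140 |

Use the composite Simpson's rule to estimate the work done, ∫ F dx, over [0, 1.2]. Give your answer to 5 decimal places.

h = 0.2, n = 6.
(h/3)·[y₀ + 4y₁ + 2y₂ + 4y₃ + 2y₄ + 4y₅ + y₆] = 0.066667·(45.969) = 3.06460.

3.06460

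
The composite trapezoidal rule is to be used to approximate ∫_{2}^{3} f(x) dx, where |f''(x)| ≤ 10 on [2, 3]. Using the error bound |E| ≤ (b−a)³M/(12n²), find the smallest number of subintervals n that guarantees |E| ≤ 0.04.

Need 10/(12n²) ≤ 0.04.
n² ≥ 10/(12·0.04) = 20.8333 ⇒ n ≥ 4.5644, so the smallest n is 5.

5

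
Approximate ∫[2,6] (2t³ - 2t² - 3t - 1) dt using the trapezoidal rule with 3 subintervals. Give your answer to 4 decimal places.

475.4074

h = (6 − 2)/3 = 1.333333.
Nodes t₀,…,t₃ = 2, 3.333333, 4.666667, 6.
f(t) = 2t³ - 2t² - 3t - 1: f₀=1, f₁=40.851852, f₂=144.703704, f₃=341.
(h/2)·[f₀ + 2f₁ + 2f₂ + f₃] = 0.666667·(713.111111) = 475.4074.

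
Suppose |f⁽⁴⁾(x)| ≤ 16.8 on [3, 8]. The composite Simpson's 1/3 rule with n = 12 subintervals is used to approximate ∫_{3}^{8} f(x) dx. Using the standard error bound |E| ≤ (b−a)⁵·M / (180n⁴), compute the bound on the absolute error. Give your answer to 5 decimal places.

|E| ≤ (5)⁵·16.8 / (180·12⁴) = 52500/3732480 = 0.01407.

0.01407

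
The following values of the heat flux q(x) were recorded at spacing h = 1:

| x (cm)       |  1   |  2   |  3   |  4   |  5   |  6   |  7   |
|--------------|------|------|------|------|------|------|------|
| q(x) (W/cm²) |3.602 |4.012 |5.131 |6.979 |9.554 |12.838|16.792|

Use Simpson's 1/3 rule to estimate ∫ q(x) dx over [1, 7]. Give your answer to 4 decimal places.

h = 1, n = 6.
(h/3)·[y₀ + 4y₁ + 2y₂ + 4y₃ + 2y₄ + 4y₅ + y₆] = 0.333333·(145.080) = 48.3600.

48.3600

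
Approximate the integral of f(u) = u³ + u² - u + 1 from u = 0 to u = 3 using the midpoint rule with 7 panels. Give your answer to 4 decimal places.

h = (3 − 0)/7 = 0.428571.
Midpoints m₁,…,m₇ = 0.214286, 0.642857, 1.071429, 1.5, 1.928571, 2.357143, 2.785714.
f(m₁)=0.841472, f(m₂)=1.036079, f(m₃)=2.306487, f(m₄)=5.125, f(m₅)=9.963921, f(m₆)=17.295554, f(m₇)=27.592201.
h·[f(m₁) + f(m₂) + f(m₃) + f(m₄) + f(m₅) + f(m₆) + f(m₇)] = 0.428571·(64.160714) = 27.4974.

27.4974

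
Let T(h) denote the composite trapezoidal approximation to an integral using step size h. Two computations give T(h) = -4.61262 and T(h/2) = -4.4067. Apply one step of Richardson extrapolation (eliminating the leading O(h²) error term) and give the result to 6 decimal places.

R = (4·T(h/2) − T(h)) / 3 = (4·(-4.4067) − (-4.61262))/3 = (-13.01418)/3 = -4.338060.

-4.338060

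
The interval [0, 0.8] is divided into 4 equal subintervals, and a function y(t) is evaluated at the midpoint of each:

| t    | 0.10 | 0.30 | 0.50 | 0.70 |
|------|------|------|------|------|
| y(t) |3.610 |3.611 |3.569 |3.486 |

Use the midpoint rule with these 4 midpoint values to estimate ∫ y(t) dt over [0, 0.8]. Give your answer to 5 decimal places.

h = 0.2, n = 4.
h·[y(m₁) + y(m₂) + y(m₃) + y(m₄)] = 0.2·(14.276) = 2.85520.

2.85520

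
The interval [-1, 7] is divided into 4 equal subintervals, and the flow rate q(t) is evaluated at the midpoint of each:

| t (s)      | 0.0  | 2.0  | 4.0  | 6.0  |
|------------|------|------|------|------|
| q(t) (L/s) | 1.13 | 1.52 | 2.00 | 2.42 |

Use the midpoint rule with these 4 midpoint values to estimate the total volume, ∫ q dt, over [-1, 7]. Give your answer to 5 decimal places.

h = 2, n = 4.
h·[y(m₁) + y(m₂) + y(m₃) + y(m₄)] = 2·(7.07) = 14.14000.

14.14000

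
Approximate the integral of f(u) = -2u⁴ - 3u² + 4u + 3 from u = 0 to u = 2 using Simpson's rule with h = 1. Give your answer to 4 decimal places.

h = (2 − 0)/2 = 1.
Nodes u₀,…,u₂ = 0, 1, 2.
f(u) = -2u⁴ - 3u² + 4u + 3: f₀=3, f₁=2, f₂=-33.
(h/3)·[f₀ + 4f₁ + f₂] = 0.333333·(-22) = -7.3333.

-7.3333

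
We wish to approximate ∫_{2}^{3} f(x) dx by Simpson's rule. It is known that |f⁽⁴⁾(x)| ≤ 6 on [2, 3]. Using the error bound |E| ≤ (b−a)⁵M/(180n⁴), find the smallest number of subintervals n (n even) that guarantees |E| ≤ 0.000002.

12

Need 6/(180n⁴) ≤ 0.000002.
n⁴ ≥ 6/(180·0.000002) = 16666.7 ⇒ n ≥ 11.3622, so the smallest even n is 12. (n must be even for Simpson's rule.)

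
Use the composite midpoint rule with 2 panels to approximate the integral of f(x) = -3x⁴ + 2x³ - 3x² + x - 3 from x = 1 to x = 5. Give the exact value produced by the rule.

-1464

h = (5 − 1)/2 = 2.
Midpoints m₁,…,m₂ = 2, 4.
f(m₁)=-45, f(m₂)=-687.
h·[f(m₁) + f(m₂)] = 2·(-732) = -1464.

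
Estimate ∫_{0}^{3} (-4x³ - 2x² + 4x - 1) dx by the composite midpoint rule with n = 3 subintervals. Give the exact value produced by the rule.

-79

h = (3 − 0)/3 = 1.
Midpoints m₁,…,m₃ = 0.5, 1.5, 2.5.
f(m₁)=0, f(m₂)=-13, f(m₃)=-66.
h·[f(m₁) + f(m₂) + f(m₃)] = 1·(-79) = -79.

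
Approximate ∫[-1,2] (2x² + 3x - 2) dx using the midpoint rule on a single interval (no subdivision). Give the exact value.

0

M = (b−a)·f(0.5) = 3·(0) = 0.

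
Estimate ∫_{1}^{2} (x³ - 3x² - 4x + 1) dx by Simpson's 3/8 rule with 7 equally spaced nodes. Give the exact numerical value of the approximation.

h = (2 − 1)/6 = 0.166667.
Nodes x₀,…,x₆ = 1, 1.166667, 1.333333, 1.5, 1.666667, 1.833333, 2.
f(x) = x³ - 3x² - 4x + 1: f₀=-5, f₁=-6.162037, f₂=-7.296296, f₃=-8.375, f₄=-9.370370, f₅=-10.254630, f₆=-11.
(3h/8)·[f₀ + 3f₁ + 3f₂ + 2f₃ + 3f₄ + 3f₅ + f₆] = 0.0625·(-132) = -8.25.

-8.25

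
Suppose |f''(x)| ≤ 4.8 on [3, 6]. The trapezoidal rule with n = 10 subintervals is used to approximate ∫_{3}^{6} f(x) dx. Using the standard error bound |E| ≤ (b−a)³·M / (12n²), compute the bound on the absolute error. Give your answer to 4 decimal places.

0.1080

|E| ≤ (3)³·4.8 / (12·10²) = 129.6/1200 = 0.1080.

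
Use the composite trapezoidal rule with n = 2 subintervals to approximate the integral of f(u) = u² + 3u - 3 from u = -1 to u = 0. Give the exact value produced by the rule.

h = (0 − (-1))/2 = 0.5.
Nodes u₀,…,u₂ = -1, -0.5, 0.
f(u) = u² + 3u - 3: f₀=-5, f₁=-4.25, f₂=-3.
(h/2)·[f₀ + 2f₁ + f₂] = 0.25·(-16.5) = -4.125.

-4.125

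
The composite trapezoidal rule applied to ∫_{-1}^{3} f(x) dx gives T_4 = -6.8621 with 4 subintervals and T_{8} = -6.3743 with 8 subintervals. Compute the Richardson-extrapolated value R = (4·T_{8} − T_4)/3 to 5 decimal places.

R = (4·T_{8} − T_4) / 3 = (4·(-6.3743) − (-6.8621))/3 = (-18.6351)/3 = -6.21170.

-6.21170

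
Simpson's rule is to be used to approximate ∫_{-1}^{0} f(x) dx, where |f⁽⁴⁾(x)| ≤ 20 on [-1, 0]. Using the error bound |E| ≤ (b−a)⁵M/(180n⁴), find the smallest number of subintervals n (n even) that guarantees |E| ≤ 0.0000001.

Need 20/(180n⁴) ≤ 0.0000001.
n⁴ ≥ 20/(180·0.0000001) = 1.11111e+06 ⇒ n ≥ 32.4668, so the smallest even n is 34. (n must be even for Simpson's rule.)

34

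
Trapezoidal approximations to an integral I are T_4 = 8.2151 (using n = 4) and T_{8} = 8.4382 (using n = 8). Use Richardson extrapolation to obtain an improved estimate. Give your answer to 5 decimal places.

R = (4·T_{8} − T_4) / 3 = (4·8.4382 − 8.2151)/3 = (25.5377)/3 = 8.51257.

8.51257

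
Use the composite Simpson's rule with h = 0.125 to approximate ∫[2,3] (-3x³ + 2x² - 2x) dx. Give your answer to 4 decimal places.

-41.0833

h = (3 − 2)/8 = 0.125.
Nodes x₀,…,x₈ = 2, 2.125, 2.25, 2.375, 2.5, 2.625, 2.75, 2.875, 3.
f(x) = -3x³ + 2x² - 2x: f₀=-20, f₁=-24.005859375, f₂=-28.546875, f₃=-33.658203125, f₄=-39.375, f₅=-45.732421875, f₆=-52.765625, f₇=-60.509765625, f₈=-69.
(h/3)·[f₀ + 4f₁ + 2f₂ + 4f₃ + 2f₄ + 4f₅ + 2f₆ + 4f₇ + f₈] = 0.041667·(-986) = -41.0833.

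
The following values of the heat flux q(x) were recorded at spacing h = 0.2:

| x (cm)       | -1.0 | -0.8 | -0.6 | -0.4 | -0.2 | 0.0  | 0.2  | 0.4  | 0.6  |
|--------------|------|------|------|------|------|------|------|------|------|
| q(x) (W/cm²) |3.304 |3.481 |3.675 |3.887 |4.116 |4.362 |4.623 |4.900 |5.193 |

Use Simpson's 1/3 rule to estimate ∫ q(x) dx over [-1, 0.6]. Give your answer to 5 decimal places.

6.65633

h = 0.2, n = 8.
(h/3)·[y₀ + 4y₁ + 2y₂ + 4y₃ + 2y₄ + 4y₅ + 2y₆ + 4y₇ + y₈] = 0.066667·(99.845) = 6.65633.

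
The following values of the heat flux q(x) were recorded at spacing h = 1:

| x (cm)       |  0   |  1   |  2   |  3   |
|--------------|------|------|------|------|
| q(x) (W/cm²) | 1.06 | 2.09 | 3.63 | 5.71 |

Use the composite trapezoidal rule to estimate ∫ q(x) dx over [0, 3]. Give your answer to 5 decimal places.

h = 1, n = 3.
(h/2)·[y₀ + 2y₁ + 2y₂ + y₃] = 0.5·(18.21) = 9.10500.

9.10500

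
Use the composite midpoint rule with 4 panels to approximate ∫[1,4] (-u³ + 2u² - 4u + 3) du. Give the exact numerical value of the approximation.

h = (4 − 1)/4 = 0.75.
Midpoints m₁,…,m₄ = 1.375, 2.125, 2.875, 3.625.
f(m₁)=-1.318359375, f(m₂)=-6.064453125, f(m₃)=-15.732421875, f(m₄)=-32.853515625.
h·[f(m₁) + f(m₂) + f(m₃) + f(m₄)] = 0.75·(-55.96875) = -41.9765625.

-41.9765625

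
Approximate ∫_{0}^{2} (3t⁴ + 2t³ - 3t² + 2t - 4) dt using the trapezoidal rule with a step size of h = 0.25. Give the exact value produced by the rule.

h = (2 − 0)/8 = 0.25.
Nodes t₀,…,t₈ = 0, 0.25, 0.5, 0.75, 1, 1.25, 1.5, 1.75, 2.
f(t) = 3t⁴ + 2t³ - 3t² + 2t - 4: f₀=-4, f₁=-3.64453125, f₂=-3.3125, f₃=-2.39453125, f₄=0, f₅=5.04296875, f₆=14.1875, f₇=29.16796875, f₈=52.
(h/2)·[f₀ + 2f₁ + 2f₂ + 2f₃ + 2f₄ + 2f₅ + 2f₆ + 2f₇ + f₈] = 0.125·(126.09375) = 15.76171875.

15.76171875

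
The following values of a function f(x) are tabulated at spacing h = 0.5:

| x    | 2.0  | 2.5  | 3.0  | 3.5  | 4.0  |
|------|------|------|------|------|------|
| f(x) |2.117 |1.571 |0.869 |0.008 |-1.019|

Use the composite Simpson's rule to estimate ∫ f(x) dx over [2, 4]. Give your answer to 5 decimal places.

h = 0.5, n = 4.
(h/3)·[y₀ + 4y₁ + 2y₂ + 4y₃ + y₄] = 0.166667·(9.152) = 1.52533.

1.52533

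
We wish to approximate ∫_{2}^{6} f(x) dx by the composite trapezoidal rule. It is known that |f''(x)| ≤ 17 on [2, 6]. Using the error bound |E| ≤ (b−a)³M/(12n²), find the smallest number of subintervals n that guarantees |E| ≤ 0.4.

16

Need 1088/(12n²) ≤ 0.4.
n² ≥ 1088/(12·0.4) = 226.667 ⇒ n ≥ 15.0555, so the smallest n is 16.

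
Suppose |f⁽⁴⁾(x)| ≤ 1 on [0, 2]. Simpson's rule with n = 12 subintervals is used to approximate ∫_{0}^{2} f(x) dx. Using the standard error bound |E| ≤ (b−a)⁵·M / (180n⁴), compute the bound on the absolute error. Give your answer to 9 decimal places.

|E| ≤ (2)⁵·1 / (180·12⁴) = 32/3732480 = 0.000008573.

0.000008573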